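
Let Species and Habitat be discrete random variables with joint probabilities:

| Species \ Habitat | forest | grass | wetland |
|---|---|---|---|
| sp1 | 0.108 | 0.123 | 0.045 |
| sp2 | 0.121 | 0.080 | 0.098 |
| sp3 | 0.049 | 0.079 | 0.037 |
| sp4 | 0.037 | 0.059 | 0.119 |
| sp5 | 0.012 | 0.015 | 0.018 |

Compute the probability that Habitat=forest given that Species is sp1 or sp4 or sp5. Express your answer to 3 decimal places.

P(Species=sp1) = 0.108 + 0.123 + 0.045 = 0.276.
P(Species=sp4) = 0.037 + 0.059 + 0.119 = 0.215.
P(Species=sp5) = 0.012 + 0.015 + 0.018 = 0.045.
P(Species ∈ {sp1, sp4, sp5}) = 0.276 + 0.215 + 0.045 = 0.536; P(Habitat=forest, Species ∈ {sp1, sp4, sp5}) = 0.108 + 0.037 + 0.012 = 0.157.
P(Habitat=forest | Species ∈ {sp1, sp4, sp5}) = 0.157/0.536 = 0.293.

0.293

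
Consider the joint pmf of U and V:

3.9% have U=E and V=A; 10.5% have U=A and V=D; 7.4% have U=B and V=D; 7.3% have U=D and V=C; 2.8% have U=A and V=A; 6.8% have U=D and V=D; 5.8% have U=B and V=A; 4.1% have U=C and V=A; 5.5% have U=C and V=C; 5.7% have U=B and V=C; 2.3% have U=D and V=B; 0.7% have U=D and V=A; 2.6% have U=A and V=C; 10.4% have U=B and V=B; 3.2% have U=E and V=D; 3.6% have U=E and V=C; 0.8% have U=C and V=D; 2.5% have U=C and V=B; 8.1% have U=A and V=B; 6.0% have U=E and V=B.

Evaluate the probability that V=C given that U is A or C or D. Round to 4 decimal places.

P(U=A) = 0.028 + 0.081 + 0.026 + 0.105 = 0.240.
P(U=C) = 0.041 + 0.025 + 0.055 + 0.008 = 0.129.
P(U=D) = 0.007 + 0.023 + 0.073 + 0.068 = 0.171.
P(U ∈ {A, C, D}) = 0.240 + 0.129 + 0.171 = 0.540; P(V=C, U ∈ {A, C, D}) = 0.026 + 0.055 + 0.073 = 0.154.
P(V=C | U ∈ {A, C, D}) = 0.154/0.540 = 0.2852.

0.2852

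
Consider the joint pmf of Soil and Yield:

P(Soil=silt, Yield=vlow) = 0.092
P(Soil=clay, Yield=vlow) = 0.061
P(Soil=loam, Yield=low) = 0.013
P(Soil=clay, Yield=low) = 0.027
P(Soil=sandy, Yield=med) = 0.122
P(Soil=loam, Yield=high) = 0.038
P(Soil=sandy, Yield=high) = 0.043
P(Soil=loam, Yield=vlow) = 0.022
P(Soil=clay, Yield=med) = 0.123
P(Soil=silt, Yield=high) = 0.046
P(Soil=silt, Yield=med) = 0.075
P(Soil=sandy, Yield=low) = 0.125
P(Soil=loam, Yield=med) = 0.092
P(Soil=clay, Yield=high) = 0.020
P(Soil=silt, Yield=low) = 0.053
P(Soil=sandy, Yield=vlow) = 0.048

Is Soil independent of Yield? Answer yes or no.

P(Soil=sandy) = 0.338 and P(Yield=low) = 0.218, so their product is 0.07368, but P(Soil=sandy, Yield=low) = 0.125. Since these differ, Soil and Yield are not independent.

no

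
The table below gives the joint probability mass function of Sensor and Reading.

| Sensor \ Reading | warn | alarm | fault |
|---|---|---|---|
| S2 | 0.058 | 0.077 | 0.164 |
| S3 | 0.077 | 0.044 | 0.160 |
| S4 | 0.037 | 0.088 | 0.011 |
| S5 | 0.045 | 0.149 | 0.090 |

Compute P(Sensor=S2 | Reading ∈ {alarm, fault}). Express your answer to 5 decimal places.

P(Reading=alarm) = 0.077 + 0.044 + 0.088 + 0.149 = 0.358.
P(Reading=fault) = 0.164 + 0.160 + 0.011 + 0.090 = 0.425.
P(Reading ∈ {alarm, fault}) = 0.358 + 0.425 = 0.783; P(Sensor=S2, Reading ∈ {alarm, fault}) = 0.077 + 0.164 = 0.241.
P(Sensor=S2 | Reading ∈ {alarm, fault}) = 0.241/0.783 = 0.30779.

0.30779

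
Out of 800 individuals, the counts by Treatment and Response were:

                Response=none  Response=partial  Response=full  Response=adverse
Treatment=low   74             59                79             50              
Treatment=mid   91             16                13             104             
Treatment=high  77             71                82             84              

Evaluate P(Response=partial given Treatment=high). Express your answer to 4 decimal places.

0.2261

Total with Treatment=high: 77 + 71 + 82 + 84 = 314.
P(Response=partial | Treatment=high) = 71/314 = 0.2261.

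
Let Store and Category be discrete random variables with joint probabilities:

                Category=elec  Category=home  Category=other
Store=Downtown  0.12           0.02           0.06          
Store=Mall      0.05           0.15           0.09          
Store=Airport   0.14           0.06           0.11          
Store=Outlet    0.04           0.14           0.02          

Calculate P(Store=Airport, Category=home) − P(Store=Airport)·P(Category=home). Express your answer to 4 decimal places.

-0.0547

P(Store=Airport) = 0.14 + 0.06 + 0.11 = 0.31.
P(Category=home) = 0.02 + 0.15 + 0.06 + 0.14 = 0.37.
P(Store=Airport, Category=home) − P(Store=Airport)P(Category=home) = 0.06 − 0.31×0.37 = -0.0547.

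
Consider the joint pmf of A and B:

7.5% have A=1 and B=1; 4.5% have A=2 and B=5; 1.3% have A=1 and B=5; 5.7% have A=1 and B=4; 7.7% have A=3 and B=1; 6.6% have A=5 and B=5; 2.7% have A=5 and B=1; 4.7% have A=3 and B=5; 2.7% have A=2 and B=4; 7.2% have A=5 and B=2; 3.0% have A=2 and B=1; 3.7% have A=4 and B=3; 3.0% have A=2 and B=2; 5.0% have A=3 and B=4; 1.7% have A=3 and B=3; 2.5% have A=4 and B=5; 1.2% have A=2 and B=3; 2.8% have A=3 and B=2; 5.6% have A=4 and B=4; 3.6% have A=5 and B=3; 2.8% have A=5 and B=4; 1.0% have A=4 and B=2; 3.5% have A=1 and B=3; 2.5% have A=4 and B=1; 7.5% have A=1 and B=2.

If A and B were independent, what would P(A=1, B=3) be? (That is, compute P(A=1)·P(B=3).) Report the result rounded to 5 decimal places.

0.03494

P(A=1) = 0.075 + 0.075 + 0.035 + 0.057 + 0.013 = 0.255.
P(B=3) = 0.035 + 0.012 + 0.017 + 0.037 + 0.036 = 0.137.
Product: 0.255 × 0.137 = 0.03494.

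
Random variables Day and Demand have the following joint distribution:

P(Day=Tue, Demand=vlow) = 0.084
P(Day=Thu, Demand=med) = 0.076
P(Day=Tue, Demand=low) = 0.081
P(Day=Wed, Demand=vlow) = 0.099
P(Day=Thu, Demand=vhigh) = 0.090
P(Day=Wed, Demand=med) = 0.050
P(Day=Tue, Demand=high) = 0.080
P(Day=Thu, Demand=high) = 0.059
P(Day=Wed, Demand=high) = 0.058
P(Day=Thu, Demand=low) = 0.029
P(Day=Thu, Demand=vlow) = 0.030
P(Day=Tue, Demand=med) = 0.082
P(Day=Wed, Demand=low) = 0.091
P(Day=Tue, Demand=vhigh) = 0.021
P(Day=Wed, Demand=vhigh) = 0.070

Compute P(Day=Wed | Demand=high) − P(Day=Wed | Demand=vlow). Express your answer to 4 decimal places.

-0.1704

P(Demand=high) = 0.080 + 0.058 + 0.059 = 0.197; P(Day=Wed | Demand=high) = 0.058/0.197 = 0.29442.
P(Demand=vlow) = 0.084 + 0.099 + 0.030 = 0.213; P(Day=Wed | Demand=vlow) = 0.099/0.213 = 0.46479.
Difference = -0.1704.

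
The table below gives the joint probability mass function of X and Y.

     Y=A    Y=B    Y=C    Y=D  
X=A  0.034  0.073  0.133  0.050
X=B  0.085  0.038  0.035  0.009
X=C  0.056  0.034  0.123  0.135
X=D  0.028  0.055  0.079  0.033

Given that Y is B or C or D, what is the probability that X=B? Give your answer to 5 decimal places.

0.10289

P(Y=B) = 0.073 + 0.038 + 0.034 + 0.055 = 0.200.
P(Y=C) = 0.133 + 0.035 + 0.123 + 0.079 = 0.370.
P(Y=D) = 0.050 + 0.009 + 0.135 + 0.033 = 0.227.
P(Y ∈ {B, C, D}) = 0.200 + 0.370 + 0.227 = 0.797; P(X=B, Y ∈ {B, C, D}) = 0.038 + 0.035 + 0.009 = 0.082.
P(X=B | Y ∈ {B, C, D}) = 0.082/0.797 = 0.10289.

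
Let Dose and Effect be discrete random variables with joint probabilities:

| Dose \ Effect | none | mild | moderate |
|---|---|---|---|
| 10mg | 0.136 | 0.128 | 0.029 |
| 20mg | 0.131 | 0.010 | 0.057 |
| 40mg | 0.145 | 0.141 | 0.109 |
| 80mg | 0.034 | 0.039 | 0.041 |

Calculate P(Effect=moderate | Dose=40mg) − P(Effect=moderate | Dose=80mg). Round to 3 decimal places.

-0.084

P(Dose=40mg) = 0.145 + 0.141 + 0.109 = 0.395; P(Effect=moderate | Dose=40mg) = 0.109/0.395 = 0.2759.
P(Dose=80mg) = 0.034 + 0.039 + 0.041 = 0.114; P(Effect=moderate | Dose=80mg) = 0.041/0.114 = 0.3596.
Difference = -0.084.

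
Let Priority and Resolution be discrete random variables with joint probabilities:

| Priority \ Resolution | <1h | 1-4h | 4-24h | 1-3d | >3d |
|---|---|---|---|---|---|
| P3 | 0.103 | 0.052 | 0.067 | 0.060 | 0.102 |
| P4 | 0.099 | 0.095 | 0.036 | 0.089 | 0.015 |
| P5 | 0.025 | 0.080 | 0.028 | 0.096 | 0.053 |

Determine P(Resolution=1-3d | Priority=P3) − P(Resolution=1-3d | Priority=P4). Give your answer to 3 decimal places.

P(Priority=P3) = 0.103 + 0.052 + 0.067 + 0.060 + 0.102 = 0.384; P(Resolution=1-3d | Priority=P3) = 0.060/0.384 = 0.1563.
P(Priority=P4) = 0.099 + 0.095 + 0.036 + 0.089 + 0.015 = 0.334; P(Resolution=1-3d | Priority=P4) = 0.089/0.334 = 0.2665.
Difference = -0.110.

-0.110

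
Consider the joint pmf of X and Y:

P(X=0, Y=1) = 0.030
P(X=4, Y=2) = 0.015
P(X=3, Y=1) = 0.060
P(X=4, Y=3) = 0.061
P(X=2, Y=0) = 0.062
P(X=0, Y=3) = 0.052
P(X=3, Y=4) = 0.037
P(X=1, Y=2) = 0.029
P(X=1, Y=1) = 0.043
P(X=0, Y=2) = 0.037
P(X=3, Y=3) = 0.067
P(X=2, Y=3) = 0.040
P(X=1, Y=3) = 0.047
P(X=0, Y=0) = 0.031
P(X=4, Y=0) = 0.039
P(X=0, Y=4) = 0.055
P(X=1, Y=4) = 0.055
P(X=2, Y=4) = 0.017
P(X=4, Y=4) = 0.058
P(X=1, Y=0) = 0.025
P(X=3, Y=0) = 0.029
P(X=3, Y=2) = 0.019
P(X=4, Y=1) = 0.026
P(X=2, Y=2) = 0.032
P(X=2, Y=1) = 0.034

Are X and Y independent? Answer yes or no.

no

P(X=2) = 0.185 and P(Y=0) = 0.186, so their product is 0.03441, but P(X=2, Y=0) = 0.062. Since these differ, X and Y are not independent.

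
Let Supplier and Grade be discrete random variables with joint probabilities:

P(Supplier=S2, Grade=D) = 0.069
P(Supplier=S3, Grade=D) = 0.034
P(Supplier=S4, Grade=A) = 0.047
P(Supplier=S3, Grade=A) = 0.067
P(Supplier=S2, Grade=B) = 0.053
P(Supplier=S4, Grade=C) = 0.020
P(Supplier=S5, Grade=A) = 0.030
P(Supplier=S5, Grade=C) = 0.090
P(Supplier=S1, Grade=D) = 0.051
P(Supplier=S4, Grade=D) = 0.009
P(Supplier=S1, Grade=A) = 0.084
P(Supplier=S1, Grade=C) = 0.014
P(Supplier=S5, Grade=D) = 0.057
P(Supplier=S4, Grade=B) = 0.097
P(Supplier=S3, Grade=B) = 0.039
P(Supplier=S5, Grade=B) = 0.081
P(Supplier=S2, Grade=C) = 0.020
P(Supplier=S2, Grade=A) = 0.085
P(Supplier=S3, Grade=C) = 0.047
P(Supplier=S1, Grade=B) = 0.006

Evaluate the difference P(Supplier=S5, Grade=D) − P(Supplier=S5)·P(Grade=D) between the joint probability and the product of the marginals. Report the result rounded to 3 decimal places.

0.000

P(Supplier=S5) = 0.030 + 0.081 + 0.090 + 0.057 = 0.258.
P(Grade=D) = 0.051 + 0.069 + 0.034 + 0.009 + 0.057 = 0.220.
P(Supplier=S5, Grade=D) − P(Supplier=S5)P(Grade=D) = 0.057 − 0.258×0.220 = 0.000.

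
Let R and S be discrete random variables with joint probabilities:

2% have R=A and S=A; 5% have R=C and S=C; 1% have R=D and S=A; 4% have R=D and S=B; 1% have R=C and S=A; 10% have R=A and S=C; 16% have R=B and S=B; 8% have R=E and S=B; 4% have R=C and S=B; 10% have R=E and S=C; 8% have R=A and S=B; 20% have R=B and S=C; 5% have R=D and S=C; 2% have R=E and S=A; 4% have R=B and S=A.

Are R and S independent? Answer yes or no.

Every cell satisfies P(R,S) = P(R)·P(S). For instance P(R=D) = 0.10, P(S=A) = 0.10, and 0.10×0.10 = 0.01 matches the joint entry. So R and S are independent.

yes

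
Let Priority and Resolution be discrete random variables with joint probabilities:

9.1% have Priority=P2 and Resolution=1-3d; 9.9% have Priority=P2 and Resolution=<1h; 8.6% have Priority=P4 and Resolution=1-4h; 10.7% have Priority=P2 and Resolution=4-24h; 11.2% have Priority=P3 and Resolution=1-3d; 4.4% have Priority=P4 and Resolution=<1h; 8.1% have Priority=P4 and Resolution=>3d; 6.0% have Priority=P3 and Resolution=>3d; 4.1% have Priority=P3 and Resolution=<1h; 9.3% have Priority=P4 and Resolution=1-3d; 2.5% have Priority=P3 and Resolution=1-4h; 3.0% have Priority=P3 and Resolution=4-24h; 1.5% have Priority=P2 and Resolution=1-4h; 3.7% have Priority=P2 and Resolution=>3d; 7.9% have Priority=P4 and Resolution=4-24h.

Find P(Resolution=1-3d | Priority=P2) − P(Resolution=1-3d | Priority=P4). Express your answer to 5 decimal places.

P(Priority=P2) = 0.099 + 0.015 + 0.107 + 0.091 + 0.037 = 0.349; P(Resolution=1-3d | Priority=P2) = 0.091/0.349 = 0.260745.
P(Priority=P4) = 0.044 + 0.086 + 0.079 + 0.093 + 0.081 = 0.383; P(Resolution=1-3d | Priority=P4) = 0.093/0.383 = 0.242820.
Difference = 0.01793.

0.01793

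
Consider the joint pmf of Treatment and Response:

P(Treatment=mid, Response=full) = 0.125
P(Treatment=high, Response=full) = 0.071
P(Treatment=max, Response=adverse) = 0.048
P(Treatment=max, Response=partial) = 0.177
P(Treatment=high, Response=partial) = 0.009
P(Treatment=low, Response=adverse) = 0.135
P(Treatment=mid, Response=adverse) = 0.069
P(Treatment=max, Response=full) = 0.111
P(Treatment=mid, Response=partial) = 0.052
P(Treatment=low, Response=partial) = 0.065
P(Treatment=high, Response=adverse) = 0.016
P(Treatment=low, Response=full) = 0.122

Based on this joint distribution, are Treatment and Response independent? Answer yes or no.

no

P(Treatment=max) = 0.336 and P(Response=partial) = 0.303, so their product is 0.10181, but P(Treatment=max, Response=partial) = 0.177. Since these differ, Treatment and Response are not independent.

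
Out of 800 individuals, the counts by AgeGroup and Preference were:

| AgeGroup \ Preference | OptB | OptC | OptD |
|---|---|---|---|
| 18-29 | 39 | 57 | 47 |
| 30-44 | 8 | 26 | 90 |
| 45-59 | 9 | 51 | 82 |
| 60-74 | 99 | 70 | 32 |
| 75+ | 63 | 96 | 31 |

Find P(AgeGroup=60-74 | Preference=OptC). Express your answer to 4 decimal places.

0.2333

Total with Preference=OptC: 57 + 26 + 51 + 70 + 96 = 300.
P(AgeGroup=60-74 | Preference=OptC) = 70/300 = 0.2333.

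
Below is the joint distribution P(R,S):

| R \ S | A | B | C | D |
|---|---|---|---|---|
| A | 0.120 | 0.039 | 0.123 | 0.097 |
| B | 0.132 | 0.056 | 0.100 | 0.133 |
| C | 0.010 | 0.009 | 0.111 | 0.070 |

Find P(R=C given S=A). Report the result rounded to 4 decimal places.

0.0382

P(S=A) = 0.120 + 0.132 + 0.010 = 0.262.
P(R=C | S=A) = 0.010/0.262 = 0.0382.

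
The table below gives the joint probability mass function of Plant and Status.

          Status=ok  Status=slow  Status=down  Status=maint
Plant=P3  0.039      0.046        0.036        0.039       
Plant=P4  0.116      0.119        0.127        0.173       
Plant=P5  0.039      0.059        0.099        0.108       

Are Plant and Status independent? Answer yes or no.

P(Plant=P5) = 0.305 and P(Status=ok) = 0.194, so their product is 0.05917, but P(Plant=P5, Status=ok) = 0.039. Since these differ, Plant and Status are not independent.

no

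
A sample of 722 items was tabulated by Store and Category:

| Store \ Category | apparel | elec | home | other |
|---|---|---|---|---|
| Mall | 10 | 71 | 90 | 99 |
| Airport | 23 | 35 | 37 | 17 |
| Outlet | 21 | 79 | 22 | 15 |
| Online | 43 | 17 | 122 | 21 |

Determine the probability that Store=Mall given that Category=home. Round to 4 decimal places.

Total with Category=home: 90 + 37 + 22 + 122 = 271.
P(Store=Mall | Category=home) = 90/271 = 0.3321.

0.3321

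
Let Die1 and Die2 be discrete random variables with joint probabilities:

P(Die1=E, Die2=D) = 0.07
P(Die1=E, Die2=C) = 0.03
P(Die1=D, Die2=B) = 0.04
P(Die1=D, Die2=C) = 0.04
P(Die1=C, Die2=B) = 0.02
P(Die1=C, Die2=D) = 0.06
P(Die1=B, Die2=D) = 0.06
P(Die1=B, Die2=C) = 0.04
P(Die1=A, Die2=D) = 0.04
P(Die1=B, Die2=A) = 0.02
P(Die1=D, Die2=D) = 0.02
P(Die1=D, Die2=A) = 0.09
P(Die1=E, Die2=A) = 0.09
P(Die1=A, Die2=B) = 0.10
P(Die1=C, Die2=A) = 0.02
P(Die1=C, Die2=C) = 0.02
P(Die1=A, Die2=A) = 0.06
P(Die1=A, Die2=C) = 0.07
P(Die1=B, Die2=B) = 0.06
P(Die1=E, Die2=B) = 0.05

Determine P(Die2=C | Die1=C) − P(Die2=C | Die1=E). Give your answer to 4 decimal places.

0.0417

P(Die1=C) = 0.02 + 0.02 + 0.02 + 0.06 = 0.12; P(Die2=C | Die1=C) = 0.02/0.12 = 0.16667.
P(Die1=E) = 0.09 + 0.05 + 0.03 + 0.07 = 0.24; P(Die2=C | Die1=E) = 0.03/0.24 = 0.12500.
Difference = 0.0417.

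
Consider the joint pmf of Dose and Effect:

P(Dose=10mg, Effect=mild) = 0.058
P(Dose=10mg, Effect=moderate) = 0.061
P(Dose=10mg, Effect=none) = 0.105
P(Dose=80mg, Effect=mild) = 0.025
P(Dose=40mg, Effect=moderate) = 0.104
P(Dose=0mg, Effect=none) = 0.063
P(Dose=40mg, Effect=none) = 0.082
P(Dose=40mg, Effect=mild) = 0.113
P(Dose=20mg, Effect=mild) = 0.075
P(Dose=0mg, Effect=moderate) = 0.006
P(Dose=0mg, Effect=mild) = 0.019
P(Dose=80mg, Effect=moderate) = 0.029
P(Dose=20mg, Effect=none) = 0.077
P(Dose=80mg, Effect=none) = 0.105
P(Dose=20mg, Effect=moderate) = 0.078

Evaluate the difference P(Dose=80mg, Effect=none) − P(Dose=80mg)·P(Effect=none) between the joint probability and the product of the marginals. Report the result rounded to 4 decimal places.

0.0363

P(Dose=80mg) = 0.105 + 0.025 + 0.029 = 0.159.
P(Effect=none) = 0.063 + 0.105 + 0.077 + 0.082 + 0.105 = 0.432.
P(Dose=80mg, Effect=none) − P(Dose=80mg)P(Effect=none) = 0.105 − 0.159×0.432 = 0.0363.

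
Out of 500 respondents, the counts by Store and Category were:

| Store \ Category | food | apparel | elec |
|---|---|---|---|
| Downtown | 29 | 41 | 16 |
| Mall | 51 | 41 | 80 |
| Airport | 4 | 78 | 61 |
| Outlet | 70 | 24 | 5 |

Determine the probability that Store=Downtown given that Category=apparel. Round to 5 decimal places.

0.22283

Total with Category=apparel: 41 + 41 + 78 + 24 = 184.
P(Store=Downtown | Category=apparel) = 41/184 = 0.22283.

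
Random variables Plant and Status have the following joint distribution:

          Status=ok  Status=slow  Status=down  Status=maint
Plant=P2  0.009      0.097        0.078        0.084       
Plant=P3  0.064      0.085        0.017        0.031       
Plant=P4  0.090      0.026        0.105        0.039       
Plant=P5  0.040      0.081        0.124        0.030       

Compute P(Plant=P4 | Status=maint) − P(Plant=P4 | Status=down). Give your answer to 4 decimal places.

P(Status=maint) = 0.084 + 0.031 + 0.039 + 0.030 = 0.184; P(Plant=P4 | Status=maint) = 0.039/0.184 = 0.21196.
P(Status=down) = 0.078 + 0.017 + 0.105 + 0.124 = 0.324; P(Plant=P4 | Status=down) = 0.105/0.324 = 0.32407.
Difference = -0.1121.

-0.1121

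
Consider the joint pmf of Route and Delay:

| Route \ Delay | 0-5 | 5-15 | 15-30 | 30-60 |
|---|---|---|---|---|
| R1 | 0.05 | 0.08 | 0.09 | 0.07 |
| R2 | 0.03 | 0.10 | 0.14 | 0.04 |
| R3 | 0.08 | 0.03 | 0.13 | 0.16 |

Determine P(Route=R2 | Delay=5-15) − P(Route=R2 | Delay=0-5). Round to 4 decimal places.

P(Delay=5-15) = 0.08 + 0.10 + 0.03 = 0.21; P(Route=R2 | Delay=5-15) = 0.10/0.21 = 0.47619.
P(Delay=0-5) = 0.05 + 0.03 + 0.08 = 0.16; P(Route=R2 | Delay=0-5) = 0.03/0.16 = 0.18750.
Difference = 0.2887.

0.2887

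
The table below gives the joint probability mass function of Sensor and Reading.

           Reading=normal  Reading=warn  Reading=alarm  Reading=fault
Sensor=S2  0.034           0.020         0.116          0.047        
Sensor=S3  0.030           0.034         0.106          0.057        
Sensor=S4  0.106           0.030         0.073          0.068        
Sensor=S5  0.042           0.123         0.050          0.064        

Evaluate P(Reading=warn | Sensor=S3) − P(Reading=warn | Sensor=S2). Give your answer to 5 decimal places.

P(Sensor=S3) = 0.030 + 0.034 + 0.106 + 0.057 = 0.227; P(Reading=warn | Sensor=S3) = 0.034/0.227 = 0.149780.
P(Sensor=S2) = 0.034 + 0.020 + 0.116 + 0.047 = 0.217; P(Reading=warn | Sensor=S2) = 0.020/0.217 = 0.092166.
Difference = 0.05761.

0.05761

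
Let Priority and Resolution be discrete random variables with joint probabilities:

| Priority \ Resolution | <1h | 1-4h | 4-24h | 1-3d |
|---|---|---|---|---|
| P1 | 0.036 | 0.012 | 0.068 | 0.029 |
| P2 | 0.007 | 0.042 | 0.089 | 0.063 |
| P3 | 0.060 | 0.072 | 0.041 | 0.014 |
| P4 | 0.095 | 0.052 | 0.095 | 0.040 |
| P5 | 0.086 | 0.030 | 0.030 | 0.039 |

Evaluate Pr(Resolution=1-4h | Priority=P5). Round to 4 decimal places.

P(Priority=P5) = 0.086 + 0.030 + 0.030 + 0.039 = 0.185.
P(Resolution=1-4h | Priority=P5) = 0.030/0.185 = 0.1622.

0.1622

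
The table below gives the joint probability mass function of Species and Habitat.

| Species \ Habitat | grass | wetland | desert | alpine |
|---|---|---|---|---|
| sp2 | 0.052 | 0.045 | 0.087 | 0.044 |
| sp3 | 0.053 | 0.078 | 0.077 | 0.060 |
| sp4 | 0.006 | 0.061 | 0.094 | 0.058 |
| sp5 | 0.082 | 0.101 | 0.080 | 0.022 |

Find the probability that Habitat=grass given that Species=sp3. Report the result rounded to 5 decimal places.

P(Species=sp3) = 0.053 + 0.078 + 0.077 + 0.060 = 0.268.
P(Habitat=grass | Species=sp3) = 0.053/0.268 = 0.19776.

0.19776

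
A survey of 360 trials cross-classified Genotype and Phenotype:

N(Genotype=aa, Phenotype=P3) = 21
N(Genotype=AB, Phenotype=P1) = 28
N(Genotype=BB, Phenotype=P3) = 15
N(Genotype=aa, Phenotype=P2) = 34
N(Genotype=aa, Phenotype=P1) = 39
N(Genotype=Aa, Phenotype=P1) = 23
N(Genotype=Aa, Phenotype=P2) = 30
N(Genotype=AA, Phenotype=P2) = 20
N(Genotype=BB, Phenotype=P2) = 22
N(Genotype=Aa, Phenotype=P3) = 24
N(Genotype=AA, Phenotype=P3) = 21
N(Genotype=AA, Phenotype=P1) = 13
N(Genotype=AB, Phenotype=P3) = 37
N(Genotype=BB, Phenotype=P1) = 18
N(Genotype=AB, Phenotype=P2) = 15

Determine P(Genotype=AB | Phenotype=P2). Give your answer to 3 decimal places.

Total with Phenotype=P2: 20 + 30 + 34 + 15 + 22 = 121.
P(Genotype=AB | Phenotype=P2) = 15/121 = 0.124.

0.124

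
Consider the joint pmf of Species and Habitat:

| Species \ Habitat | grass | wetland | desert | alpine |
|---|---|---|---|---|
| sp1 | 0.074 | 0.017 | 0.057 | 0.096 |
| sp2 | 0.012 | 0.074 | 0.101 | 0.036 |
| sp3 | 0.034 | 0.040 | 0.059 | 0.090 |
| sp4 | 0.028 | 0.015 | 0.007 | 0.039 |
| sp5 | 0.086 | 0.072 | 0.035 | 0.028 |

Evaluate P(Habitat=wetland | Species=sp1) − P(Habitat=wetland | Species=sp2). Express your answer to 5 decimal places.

-0.26217

P(Species=sp1) = 0.074 + 0.017 + 0.057 + 0.096 = 0.244; P(Habitat=wetland | Species=sp1) = 0.017/0.244 = 0.069672.
P(Species=sp2) = 0.012 + 0.074 + 0.101 + 0.036 = 0.223; P(Habitat=wetland | Species=sp2) = 0.074/0.223 = 0.331839.
Difference = -0.26217.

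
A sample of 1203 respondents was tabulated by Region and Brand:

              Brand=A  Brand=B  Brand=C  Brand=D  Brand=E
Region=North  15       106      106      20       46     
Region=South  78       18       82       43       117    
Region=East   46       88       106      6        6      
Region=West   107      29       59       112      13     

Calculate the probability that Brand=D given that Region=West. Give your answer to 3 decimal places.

Total with Region=West: 107 + 29 + 59 + 112 + 13 = 320.
P(Brand=D | Region=West) = 112/320 = 0.350.

0.350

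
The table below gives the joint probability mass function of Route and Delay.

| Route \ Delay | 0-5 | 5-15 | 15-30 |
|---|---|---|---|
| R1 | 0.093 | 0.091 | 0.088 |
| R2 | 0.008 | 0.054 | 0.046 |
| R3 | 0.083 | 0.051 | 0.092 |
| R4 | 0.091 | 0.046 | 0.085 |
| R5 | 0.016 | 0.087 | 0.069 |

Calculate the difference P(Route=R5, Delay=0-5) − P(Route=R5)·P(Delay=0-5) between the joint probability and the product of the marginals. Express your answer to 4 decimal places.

-0.0341

P(Route=R5) = 0.016 + 0.087 + 0.069 = 0.172.
P(Delay=0-5) = 0.093 + 0.008 + 0.083 + 0.091 + 0.016 = 0.291.
P(Route=R5, Delay=0-5) − P(Route=R5)P(Delay=0-5) = 0.016 − 0.172×0.291 = -0.0341.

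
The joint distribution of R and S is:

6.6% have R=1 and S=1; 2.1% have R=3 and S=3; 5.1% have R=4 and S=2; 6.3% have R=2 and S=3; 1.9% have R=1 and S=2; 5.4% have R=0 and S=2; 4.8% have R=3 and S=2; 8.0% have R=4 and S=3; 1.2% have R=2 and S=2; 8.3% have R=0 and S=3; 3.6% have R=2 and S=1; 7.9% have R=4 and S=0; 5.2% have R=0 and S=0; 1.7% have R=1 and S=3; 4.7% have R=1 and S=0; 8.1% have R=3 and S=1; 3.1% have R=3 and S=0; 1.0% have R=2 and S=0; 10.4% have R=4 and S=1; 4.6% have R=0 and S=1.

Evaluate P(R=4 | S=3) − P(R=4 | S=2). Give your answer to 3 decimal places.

P(S=3) = 0.083 + 0.017 + 0.063 + 0.021 + 0.080 = 0.264; P(R=4 | S=3) = 0.080/0.264 = 0.3030.
P(S=2) = 0.054 + 0.019 + 0.012 + 0.048 + 0.051 = 0.184; P(R=4 | S=2) = 0.051/0.184 = 0.2772.
Difference = 0.026.

0.026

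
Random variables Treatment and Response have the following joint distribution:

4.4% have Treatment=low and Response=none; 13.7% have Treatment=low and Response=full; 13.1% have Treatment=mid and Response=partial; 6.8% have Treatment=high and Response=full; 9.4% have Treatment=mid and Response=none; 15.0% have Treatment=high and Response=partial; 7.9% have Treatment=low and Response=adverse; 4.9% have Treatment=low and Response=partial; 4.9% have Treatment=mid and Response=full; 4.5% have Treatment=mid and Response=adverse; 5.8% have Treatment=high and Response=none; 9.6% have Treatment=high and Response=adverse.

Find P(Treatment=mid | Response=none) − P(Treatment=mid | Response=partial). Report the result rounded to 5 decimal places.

0.08262

P(Response=none) = 0.044 + 0.094 + 0.058 = 0.196; P(Treatment=mid | Response=none) = 0.094/0.196 = 0.479592.
P(Response=partial) = 0.049 + 0.131 + 0.150 = 0.330; P(Treatment=mid | Response=partial) = 0.131/0.330 = 0.396970.
Difference = 0.08262.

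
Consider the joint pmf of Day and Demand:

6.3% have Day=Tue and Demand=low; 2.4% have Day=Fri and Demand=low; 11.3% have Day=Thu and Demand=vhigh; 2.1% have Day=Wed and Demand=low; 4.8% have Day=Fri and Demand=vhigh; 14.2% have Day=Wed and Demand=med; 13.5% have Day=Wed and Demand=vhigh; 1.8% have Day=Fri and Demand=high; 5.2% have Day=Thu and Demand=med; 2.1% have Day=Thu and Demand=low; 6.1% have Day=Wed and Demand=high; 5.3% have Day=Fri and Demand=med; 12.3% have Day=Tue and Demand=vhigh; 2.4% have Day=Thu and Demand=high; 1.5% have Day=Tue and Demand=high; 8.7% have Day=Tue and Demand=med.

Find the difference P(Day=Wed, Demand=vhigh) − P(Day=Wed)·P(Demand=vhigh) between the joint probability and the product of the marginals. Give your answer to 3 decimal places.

-0.015

P(Day=Wed) = 0.021 + 0.142 + 0.061 + 0.135 = 0.359.
P(Demand=vhigh) = 0.123 + 0.135 + 0.113 + 0.048 = 0.419.
P(Day=Wed, Demand=vhigh) − P(Day=Wed)P(Demand=vhigh) = 0.135 − 0.359×0.419 = -0.015.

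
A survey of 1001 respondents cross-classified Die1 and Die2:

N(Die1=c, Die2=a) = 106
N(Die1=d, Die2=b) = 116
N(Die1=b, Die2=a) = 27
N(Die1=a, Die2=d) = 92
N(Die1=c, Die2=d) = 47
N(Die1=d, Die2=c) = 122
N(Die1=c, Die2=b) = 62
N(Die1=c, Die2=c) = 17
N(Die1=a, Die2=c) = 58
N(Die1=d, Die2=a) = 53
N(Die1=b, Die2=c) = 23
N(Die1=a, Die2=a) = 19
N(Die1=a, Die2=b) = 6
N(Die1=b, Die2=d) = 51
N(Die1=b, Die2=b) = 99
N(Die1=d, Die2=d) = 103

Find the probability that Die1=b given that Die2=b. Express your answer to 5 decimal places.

Total with Die2=b: 6 + 99 + 62 + 116 = 283.
P(Die1=b | Die2=b) = 99/283 = 0.34982.

0.34982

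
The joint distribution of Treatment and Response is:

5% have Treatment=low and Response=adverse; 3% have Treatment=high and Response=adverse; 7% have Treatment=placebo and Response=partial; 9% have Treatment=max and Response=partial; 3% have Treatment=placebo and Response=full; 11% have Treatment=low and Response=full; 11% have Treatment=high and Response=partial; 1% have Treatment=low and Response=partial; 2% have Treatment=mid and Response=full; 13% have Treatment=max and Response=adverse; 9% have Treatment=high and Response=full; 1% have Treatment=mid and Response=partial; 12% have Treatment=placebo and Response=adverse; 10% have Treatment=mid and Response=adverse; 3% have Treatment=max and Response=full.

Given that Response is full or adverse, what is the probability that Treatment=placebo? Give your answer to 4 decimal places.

0.2113

P(Response=full) = 0.03 + 0.11 + 0.02 + 0.09 + 0.03 = 0.28.
P(Response=adverse) = 0.12 + 0.05 + 0.10 + 0.03 + 0.13 = 0.43.
P(Response ∈ {full, adverse}) = 0.28 + 0.43 = 0.71; P(Treatment=placebo, Response ∈ {full, adverse}) = 0.03 + 0.12 = 0.15.
P(Treatment=placebo | Response ∈ {full, adverse}) = 0.15/0.71 = 0.2113.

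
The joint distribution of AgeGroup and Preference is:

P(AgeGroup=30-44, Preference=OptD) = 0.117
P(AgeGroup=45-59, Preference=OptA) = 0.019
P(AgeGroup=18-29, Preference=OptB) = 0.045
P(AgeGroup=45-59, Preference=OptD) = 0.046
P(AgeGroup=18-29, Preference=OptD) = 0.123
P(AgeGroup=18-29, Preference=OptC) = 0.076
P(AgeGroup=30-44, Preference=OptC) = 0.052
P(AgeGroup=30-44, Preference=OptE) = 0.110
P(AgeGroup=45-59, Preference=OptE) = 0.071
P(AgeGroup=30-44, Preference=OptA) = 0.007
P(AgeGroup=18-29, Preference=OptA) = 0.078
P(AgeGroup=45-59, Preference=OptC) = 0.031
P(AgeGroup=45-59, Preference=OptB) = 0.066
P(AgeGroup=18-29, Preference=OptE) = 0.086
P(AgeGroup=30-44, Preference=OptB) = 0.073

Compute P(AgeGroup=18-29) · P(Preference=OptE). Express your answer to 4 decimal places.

P(AgeGroup=18-29) = 0.078 + 0.045 + 0.076 + 0.123 + 0.086 = 0.408.
P(Preference=OptE) = 0.086 + 0.110 + 0.071 = 0.267.
Product: 0.408 × 0.267 = 0.1089.

0.1089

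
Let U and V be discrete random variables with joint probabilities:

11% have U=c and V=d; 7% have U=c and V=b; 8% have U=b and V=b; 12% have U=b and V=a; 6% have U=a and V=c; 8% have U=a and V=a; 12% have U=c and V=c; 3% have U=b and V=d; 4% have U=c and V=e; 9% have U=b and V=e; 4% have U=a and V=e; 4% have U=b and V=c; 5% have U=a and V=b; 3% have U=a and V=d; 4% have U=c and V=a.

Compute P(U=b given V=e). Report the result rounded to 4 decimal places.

0.5294

P(V=e) = 0.04 + 0.09 + 0.04 = 0.17.
P(U=b | V=e) = 0.09/0.17 = 0.5294.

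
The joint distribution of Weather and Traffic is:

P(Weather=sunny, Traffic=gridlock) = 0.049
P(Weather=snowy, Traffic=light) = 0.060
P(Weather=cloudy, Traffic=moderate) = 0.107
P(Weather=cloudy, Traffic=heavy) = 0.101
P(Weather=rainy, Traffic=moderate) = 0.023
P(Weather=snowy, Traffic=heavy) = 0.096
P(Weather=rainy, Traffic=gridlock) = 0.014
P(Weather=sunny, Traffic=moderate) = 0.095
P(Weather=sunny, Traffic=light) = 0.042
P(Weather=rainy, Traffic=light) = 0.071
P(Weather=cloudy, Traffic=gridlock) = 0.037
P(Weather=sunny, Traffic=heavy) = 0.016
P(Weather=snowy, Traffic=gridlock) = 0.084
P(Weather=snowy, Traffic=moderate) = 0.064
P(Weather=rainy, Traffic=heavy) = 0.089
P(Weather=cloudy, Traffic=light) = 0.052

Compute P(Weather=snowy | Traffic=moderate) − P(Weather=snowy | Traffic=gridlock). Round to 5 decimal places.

P(Traffic=moderate) = 0.095 + 0.107 + 0.023 + 0.064 = 0.289; P(Weather=snowy | Traffic=moderate) = 0.064/0.289 = 0.221453.
P(Traffic=gridlock) = 0.049 + 0.037 + 0.014 + 0.084 = 0.184; P(Weather=snowy | Traffic=gridlock) = 0.084/0.184 = 0.456522.
Difference = -0.23507.

-0.23507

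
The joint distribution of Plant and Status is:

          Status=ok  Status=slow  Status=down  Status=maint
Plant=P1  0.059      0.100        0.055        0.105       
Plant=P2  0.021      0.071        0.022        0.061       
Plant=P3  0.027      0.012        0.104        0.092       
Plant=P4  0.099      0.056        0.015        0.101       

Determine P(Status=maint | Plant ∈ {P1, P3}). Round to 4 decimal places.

P(Plant=P1) = 0.059 + 0.100 + 0.055 + 0.105 = 0.319.
P(Plant=P3) = 0.027 + 0.012 + 0.104 + 0.092 = 0.235.
P(Plant ∈ {P1, P3}) = 0.319 + 0.235 = 0.554; P(Status=maint, Plant ∈ {P1, P3}) = 0.105 + 0.092 = 0.197.
P(Status=maint | Plant ∈ {P1, P3}) = 0.197/0.554 = 0.3556.

0.3556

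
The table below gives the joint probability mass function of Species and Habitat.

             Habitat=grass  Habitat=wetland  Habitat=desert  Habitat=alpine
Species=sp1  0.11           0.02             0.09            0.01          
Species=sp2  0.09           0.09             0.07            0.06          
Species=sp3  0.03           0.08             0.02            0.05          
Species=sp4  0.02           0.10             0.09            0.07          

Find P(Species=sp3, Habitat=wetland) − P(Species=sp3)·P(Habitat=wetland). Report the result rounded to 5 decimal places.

0.02780

P(Species=sp3) = 0.03 + 0.08 + 0.02 + 0.05 = 0.18.
P(Habitat=wetland) = 0.02 + 0.09 + 0.08 + 0.10 = 0.29.
P(Species=sp3, Habitat=wetland) − P(Species=sp3)P(Habitat=wetland) = 0.08 − 0.18×0.29 = 0.02780.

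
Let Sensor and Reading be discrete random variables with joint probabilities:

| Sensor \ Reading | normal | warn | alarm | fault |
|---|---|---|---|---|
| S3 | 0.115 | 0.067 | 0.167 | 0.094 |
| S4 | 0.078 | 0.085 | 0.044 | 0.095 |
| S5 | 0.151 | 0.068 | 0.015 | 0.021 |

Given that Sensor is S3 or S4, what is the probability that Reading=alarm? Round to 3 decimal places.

0.283

P(Sensor=S3) = 0.115 + 0.067 + 0.167 + 0.094 = 0.443.
P(Sensor=S4) = 0.078 + 0.085 + 0.044 + 0.095 = 0.302.
P(Sensor ∈ {S3, S4}) = 0.443 + 0.302 = 0.745; P(Reading=alarm, Sensor ∈ {S3, S4}) = 0.167 + 0.044 = 0.211.
P(Reading=alarm | Sensor ∈ {S3, S4}) = 0.211/0.745 = 0.283.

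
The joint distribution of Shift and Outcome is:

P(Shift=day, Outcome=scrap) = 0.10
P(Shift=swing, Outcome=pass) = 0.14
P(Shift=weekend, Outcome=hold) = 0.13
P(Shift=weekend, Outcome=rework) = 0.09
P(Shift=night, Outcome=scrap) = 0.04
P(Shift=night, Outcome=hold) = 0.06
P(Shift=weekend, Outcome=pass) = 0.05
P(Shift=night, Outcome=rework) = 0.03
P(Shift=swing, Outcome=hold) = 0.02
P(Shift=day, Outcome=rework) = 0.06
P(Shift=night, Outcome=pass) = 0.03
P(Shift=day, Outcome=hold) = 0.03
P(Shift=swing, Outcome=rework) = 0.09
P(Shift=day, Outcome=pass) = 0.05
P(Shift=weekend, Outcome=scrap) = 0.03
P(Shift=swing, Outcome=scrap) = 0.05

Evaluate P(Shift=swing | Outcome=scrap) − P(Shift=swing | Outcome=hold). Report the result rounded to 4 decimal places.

P(Outcome=scrap) = 0.10 + 0.05 + 0.04 + 0.03 = 0.22; P(Shift=swing | Outcome=scrap) = 0.05/0.22 = 0.22727.
P(Outcome=hold) = 0.03 + 0.02 + 0.06 + 0.13 = 0.24; P(Shift=swing | Outcome=hold) = 0.02/0.24 = 0.08333.
Difference = 0.1439.

0.1439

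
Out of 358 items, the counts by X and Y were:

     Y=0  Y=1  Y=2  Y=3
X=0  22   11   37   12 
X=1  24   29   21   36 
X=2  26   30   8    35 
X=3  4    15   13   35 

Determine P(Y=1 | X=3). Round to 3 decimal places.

0.224

Total with X=3: 4 + 15 + 13 + 35 = 67.
P(Y=1 | X=3) = 15/67 = 0.224.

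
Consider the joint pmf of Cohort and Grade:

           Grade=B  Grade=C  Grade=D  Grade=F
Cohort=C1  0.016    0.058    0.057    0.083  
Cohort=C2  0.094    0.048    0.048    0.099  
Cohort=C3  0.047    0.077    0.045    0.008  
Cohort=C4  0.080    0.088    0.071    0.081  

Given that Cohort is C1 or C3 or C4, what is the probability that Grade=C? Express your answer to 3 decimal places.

P(Cohort=C1) = 0.016 + 0.058 + 0.057 + 0.083 = 0.214.
P(Cohort=C3) = 0.047 + 0.077 + 0.045 + 0.008 = 0.177.
P(Cohort=C4) = 0.080 + 0.088 + 0.071 + 0.081 = 0.320.
P(Cohort ∈ {C1, C3, C4}) = 0.214 + 0.177 + 0.320 = 0.711; P(Grade=C, Cohort ∈ {C1, C3, C4}) = 0.058 + 0.077 + 0.088 = 0.223.
P(Grade=C | Cohort ∈ {C1, C3, C4}) = 0.223/0.711 = 0.314.

0.314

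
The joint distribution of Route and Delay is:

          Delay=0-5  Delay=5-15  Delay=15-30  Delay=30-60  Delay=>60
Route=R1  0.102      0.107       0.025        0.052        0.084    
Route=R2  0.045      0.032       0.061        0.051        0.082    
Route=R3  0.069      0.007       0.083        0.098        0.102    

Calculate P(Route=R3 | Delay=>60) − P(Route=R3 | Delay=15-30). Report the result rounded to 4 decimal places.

-0.1105

P(Delay=>60) = 0.084 + 0.082 + 0.102 = 0.268; P(Route=R3 | Delay=>60) = 0.102/0.268 = 0.38060.
P(Delay=15-30) = 0.025 + 0.061 + 0.083 = 0.169; P(Route=R3 | Delay=15-30) = 0.083/0.169 = 0.49112.
Difference = -0.1105.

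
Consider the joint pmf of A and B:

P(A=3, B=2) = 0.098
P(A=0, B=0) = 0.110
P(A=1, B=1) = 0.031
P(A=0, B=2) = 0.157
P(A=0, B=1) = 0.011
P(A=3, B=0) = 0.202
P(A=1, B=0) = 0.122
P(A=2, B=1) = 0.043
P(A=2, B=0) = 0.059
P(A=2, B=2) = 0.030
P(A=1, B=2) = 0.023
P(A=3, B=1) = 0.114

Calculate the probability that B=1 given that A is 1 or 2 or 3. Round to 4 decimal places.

0.2604

P(A=1) = 0.122 + 0.031 + 0.023 = 0.176.
P(A=2) = 0.059 + 0.043 + 0.030 = 0.132.
P(A=3) = 0.202 + 0.114 + 0.098 = 0.414.
P(A ∈ {1, 2, 3}) = 0.176 + 0.132 + 0.414 = 0.722; P(B=1, A ∈ {1, 2, 3}) = 0.031 + 0.043 + 0.114 = 0.188.
P(B=1 | A ∈ {1, 2, 3}) = 0.188/0.722 = 0.2604.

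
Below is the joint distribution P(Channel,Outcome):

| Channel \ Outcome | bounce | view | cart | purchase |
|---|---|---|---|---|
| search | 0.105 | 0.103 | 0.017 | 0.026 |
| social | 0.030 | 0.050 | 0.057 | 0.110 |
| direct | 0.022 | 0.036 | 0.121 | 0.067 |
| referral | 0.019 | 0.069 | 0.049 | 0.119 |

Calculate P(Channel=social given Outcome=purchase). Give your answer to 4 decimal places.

P(Outcome=purchase) = 0.026 + 0.110 + 0.067 + 0.119 = 0.322.
P(Channel=social | Outcome=purchase) = 0.110/0.322 = 0.3416.

0.3416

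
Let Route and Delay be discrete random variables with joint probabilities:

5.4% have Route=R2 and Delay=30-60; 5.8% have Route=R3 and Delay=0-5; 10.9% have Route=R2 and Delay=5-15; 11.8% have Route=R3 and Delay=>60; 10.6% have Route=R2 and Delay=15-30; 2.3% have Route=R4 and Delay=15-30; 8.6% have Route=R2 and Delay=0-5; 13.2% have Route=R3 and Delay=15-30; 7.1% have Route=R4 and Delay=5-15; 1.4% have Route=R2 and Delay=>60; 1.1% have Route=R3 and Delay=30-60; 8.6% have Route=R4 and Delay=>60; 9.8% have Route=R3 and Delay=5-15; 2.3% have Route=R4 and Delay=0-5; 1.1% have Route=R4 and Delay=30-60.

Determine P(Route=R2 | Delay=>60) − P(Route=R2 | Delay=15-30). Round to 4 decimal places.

P(Delay=>60) = 0.014 + 0.118 + 0.086 = 0.218; P(Route=R2 | Delay=>60) = 0.014/0.218 = 0.06422.
P(Delay=15-30) = 0.106 + 0.132 + 0.023 = 0.261; P(Route=R2 | Delay=15-30) = 0.106/0.261 = 0.40613.
Difference = -0.3419.

-0.3419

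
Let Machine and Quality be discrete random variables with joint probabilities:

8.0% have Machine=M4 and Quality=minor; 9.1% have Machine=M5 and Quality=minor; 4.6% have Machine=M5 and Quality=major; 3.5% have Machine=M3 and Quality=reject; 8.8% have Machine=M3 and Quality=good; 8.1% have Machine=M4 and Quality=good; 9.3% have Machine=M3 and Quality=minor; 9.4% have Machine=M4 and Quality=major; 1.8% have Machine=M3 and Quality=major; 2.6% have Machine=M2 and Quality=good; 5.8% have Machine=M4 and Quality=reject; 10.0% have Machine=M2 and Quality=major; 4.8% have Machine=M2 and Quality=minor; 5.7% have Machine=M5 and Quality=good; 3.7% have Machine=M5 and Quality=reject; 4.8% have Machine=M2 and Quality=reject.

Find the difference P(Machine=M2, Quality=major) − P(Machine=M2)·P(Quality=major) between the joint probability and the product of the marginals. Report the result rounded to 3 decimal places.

0.043

P(Machine=M2) = 0.026 + 0.048 + 0.100 + 0.048 = 0.222.
P(Quality=major) = 0.100 + 0.018 + 0.094 + 0.046 = 0.258.
P(Machine=M2, Quality=major) − P(Machine=M2)P(Quality=major) = 0.100 − 0.222×0.258 = 0.043.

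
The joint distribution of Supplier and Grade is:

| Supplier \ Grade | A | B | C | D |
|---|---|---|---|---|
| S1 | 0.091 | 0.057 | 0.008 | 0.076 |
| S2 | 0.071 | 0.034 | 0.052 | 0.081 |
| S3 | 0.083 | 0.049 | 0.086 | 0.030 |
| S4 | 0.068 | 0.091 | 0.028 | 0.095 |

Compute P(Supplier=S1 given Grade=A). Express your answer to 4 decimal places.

0.2907

P(Grade=A) = 0.091 + 0.071 + 0.083 + 0.068 = 0.313.
P(Supplier=S1 | Grade=A) = 0.091/0.313 = 0.2907.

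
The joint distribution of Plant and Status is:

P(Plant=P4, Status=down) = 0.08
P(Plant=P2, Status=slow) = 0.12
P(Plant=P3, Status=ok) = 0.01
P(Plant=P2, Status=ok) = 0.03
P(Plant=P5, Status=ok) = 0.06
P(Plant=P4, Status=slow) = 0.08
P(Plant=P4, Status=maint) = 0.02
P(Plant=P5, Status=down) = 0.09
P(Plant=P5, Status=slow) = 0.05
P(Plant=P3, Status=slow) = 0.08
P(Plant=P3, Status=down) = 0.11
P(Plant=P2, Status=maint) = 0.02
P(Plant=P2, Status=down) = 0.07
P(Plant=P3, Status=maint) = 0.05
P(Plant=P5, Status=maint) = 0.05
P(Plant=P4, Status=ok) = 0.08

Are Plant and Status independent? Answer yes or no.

no

P(Plant=P2) = 0.24 and P(Status=slow) = 0.33, so their product is 0.0792, but P(Plant=P2, Status=slow) = 0.12. Since these differ, Plant and Status are not independent.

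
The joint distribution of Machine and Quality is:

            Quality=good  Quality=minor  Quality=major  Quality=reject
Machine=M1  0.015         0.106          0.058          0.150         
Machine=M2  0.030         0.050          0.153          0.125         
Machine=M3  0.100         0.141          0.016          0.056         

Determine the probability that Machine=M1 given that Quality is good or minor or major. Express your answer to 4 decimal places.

0.2676

P(Quality=good) = 0.015 + 0.030 + 0.100 = 0.145.
P(Quality=minor) = 0.106 + 0.050 + 0.141 = 0.297.
P(Quality=major) = 0.058 + 0.153 + 0.016 = 0.227.
P(Quality ∈ {good, minor, major}) = 0.145 + 0.297 + 0.227 = 0.669; P(Machine=M1, Quality ∈ {good, minor, major}) = 0.015 + 0.106 + 0.058 = 0.179.
P(Machine=M1 | Quality ∈ {good, minor, major}) = 0.179/0.669 = 0.2676.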